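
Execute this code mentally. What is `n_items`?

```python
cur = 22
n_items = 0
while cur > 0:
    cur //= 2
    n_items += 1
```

Let's trace through this code step by step.

Initialize: cur = 22
Initialize: n_items = 0
Entering loop: while cur > 0:

After execution: n_items = 5
5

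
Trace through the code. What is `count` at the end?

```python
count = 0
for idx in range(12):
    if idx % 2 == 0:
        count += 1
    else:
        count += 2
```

Let's trace through this code step by step.

Initialize: count = 0
Entering loop: for idx in range(12):

After execution: count = 18
18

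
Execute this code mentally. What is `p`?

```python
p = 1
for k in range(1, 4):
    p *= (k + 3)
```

Let's trace through this code step by step.

Initialize: p = 1
Entering loop: for k in range(1, 4):

After execution: p = 120
120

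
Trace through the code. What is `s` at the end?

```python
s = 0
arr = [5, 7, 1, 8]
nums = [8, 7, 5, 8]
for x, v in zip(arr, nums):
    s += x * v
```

Let's trace through this code step by step.

Initialize: s = 0
Initialize: arr = [5, 7, 1, 8]
Initialize: nums = [8, 7, 5, 8]
Entering loop: for x, v in zip(arr, nums):

After execution: s = 158
158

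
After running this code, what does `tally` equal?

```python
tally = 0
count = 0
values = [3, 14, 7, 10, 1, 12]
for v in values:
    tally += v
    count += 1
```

Let's trace through this code step by step.

Initialize: tally = 0
Initialize: count = 0
Initialize: values = [3, 14, 7, 10, 1, 12]
Entering loop: for v in values:

After execution: tally = 47
47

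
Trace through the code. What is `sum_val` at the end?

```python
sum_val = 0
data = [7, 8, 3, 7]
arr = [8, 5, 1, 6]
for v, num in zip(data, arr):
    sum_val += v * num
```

Let's trace through this code step by step.

Initialize: sum_val = 0
Initialize: data = [7, 8, 3, 7]
Initialize: arr = [8, 5, 1, 6]
Entering loop: for v, num in zip(data, arr):

After execution: sum_val = 141
141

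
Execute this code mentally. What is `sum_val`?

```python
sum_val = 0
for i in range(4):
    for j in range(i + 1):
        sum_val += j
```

Let's trace through this code step by step.

Initialize: sum_val = 0
Entering loop: for i in range(4):

After execution: sum_val = 10
10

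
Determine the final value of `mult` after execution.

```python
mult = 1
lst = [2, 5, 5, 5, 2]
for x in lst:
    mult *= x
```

Let's trace through this code step by step.

Initialize: mult = 1
Initialize: lst = [2, 5, 5, 5, 2]
Entering loop: for x in lst:

After execution: mult = 500
500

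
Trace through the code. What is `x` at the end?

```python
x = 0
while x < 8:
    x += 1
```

Let's trace through this code step by step.

Initialize: x = 0
Entering loop: while x < 8:

After execution: x = 8
8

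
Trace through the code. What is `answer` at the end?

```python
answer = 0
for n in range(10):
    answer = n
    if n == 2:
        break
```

Let's trace through this code step by step.

Initialize: answer = 0
Entering loop: for n in range(10):

After execution: answer = 2
2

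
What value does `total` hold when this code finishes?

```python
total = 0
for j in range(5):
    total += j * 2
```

Let's trace through this code step by step.

Initialize: total = 0
Entering loop: for j in range(5):

After execution: total = 20
20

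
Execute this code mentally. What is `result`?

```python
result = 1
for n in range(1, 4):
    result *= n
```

Let's trace through this code step by step.

Initialize: result = 1
Entering loop: for n in range(1, 4):

After execution: result = 6
6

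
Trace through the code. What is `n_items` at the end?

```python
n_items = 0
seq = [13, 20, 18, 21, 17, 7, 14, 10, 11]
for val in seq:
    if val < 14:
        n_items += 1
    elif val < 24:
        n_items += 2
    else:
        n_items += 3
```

Let's trace through this code step by step.

Initialize: n_items = 0
Initialize: seq = [13, 20, 18, 21, 17, 7, 14, 10, 11]
Entering loop: for val in seq:

After execution: n_items = 14
14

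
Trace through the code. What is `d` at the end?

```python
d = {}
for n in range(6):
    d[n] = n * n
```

Let's trace through this code step by step.

Initialize: d = {}
Entering loop: for n in range(6):

After execution: d = {0: 0, 1: 1, 2: 4, 3: 9, 4: 16, 5: 25}
{0: 0, 1: 1, 2: 4, 3: 9, 4: 16, 5: 25}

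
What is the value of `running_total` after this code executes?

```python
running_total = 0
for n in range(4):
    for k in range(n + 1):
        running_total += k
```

Let's trace through this code step by step.

Initialize: running_total = 0
Entering loop: for n in range(4):

After execution: running_total = 10
10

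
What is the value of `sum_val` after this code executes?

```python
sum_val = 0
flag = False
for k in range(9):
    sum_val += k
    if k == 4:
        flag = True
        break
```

Let's trace through this code step by step.

Initialize: sum_val = 0
Initialize: flag = False
Entering loop: for k in range(9):

After execution: sum_val = 10
10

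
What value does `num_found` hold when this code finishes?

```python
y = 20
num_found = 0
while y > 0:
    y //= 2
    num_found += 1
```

Let's trace through this code step by step.

Initialize: y = 20
Initialize: num_found = 0
Entering loop: while y > 0:

After execution: num_found = 5
5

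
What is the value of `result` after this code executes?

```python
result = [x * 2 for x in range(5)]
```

Let's trace through this code step by step.

Initialize: result = [x * 2 for x in range(5)]

After execution: result = [0, 2, 4, 6, 8]
[0, 2, 4, 6, 8]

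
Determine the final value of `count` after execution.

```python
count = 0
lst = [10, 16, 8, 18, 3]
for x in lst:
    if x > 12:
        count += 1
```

Let's trace through this code step by step.

Initialize: count = 0
Initialize: lst = [10, 16, 8, 18, 3]
Entering loop: for x in lst:

After execution: count = 2
2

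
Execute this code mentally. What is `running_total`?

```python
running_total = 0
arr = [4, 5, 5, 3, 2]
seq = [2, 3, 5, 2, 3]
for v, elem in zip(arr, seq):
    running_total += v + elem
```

Let's trace through this code step by step.

Initialize: running_total = 0
Initialize: arr = [4, 5, 5, 3, 2]
Initialize: seq = [2, 3, 5, 2, 3]
Entering loop: for v, elem in zip(arr, seq):

After execution: running_total = 34
34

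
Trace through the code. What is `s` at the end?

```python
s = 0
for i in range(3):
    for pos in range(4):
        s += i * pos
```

Let's trace through this code step by step.

Initialize: s = 0
Entering loop: for i in range(3):

After execution: s = 18
18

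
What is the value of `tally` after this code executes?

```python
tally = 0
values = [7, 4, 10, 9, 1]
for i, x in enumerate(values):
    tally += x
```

Let's trace through this code step by step.

Initialize: tally = 0
Initialize: values = [7, 4, 10, 9, 1]
Entering loop: for i, x in enumerate(values):

After execution: tally = 31
31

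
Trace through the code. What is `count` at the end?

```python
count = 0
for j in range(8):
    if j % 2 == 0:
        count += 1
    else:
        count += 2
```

Let's trace through this code step by step.

Initialize: count = 0
Entering loop: for j in range(8):

After execution: count = 12
12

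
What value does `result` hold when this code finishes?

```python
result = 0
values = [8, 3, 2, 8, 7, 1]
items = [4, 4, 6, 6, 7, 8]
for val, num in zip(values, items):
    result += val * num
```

Let's trace through this code step by step.

Initialize: result = 0
Initialize: values = [8, 3, 2, 8, 7, 1]
Initialize: items = [4, 4, 6, 6, 7, 8]
Entering loop: for val, num in zip(values, items):

After execution: result = 161
161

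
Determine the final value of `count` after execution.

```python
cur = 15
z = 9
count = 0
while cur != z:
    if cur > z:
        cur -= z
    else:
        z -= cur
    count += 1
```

Let's trace through this code step by step.

Initialize: cur = 15
Initialize: z = 9
Initialize: count = 0
Entering loop: while cur != z:

After execution: count = 3
3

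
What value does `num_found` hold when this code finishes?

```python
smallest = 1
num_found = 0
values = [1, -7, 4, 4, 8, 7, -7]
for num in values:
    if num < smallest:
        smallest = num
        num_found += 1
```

Let's trace through this code step by step.

Initialize: smallest = 1
Initialize: num_found = 0
Initialize: values = [1, -7, 4, 4, 8, 7, -7]
Entering loop: for num in values:

After execution: num_found = 1
1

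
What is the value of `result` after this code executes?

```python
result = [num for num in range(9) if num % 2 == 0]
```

Let's trace through this code step by step.

Initialize: result = [num for num in range(9) if num % 2 == 0]

After execution: result = [0, 2, 4, 6, 8]
[0, 2, 4, 6, 8]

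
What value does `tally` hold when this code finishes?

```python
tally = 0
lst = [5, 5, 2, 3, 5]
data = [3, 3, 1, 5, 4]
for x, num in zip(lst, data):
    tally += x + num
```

Let's trace through this code step by step.

Initialize: tally = 0
Initialize: lst = [5, 5, 2, 3, 5]
Initialize: data = [3, 3, 1, 5, 4]
Entering loop: for x, num in zip(lst, data):

After execution: tally = 36
36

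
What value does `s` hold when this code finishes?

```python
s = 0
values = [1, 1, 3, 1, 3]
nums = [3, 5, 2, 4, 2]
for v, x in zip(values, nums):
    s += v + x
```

Let's trace through this code step by step.

Initialize: s = 0
Initialize: values = [1, 1, 3, 1, 3]
Initialize: nums = [3, 5, 2, 4, 2]
Entering loop: for v, x in zip(values, nums):

After execution: s = 25
25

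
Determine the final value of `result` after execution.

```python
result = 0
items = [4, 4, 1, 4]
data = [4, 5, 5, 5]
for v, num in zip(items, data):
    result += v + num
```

Let's trace through this code step by step.

Initialize: result = 0
Initialize: items = [4, 4, 1, 4]
Initialize: data = [4, 5, 5, 5]
Entering loop: for v, num in zip(items, data):

After execution: result = 32
32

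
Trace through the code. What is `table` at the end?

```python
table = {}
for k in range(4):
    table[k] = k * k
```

Let's trace through this code step by step.

Initialize: table = {}
Entering loop: for k in range(4):

After execution: table = {0: 0, 1: 1, 2: 4, 3: 9}
{0: 0, 1: 1, 2: 4, 3: 9}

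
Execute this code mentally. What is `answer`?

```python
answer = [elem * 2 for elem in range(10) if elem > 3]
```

Let's trace through this code step by step.

Initialize: answer = [elem * 2 for elem in range(10) if elem > 3]

After execution: answer = [8, 10, 12, 14, 16, 18]
[8, 10, 12, 14, 16, 18]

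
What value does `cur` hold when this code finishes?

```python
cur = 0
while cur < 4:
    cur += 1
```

Let's trace through this code step by step.

Initialize: cur = 0
Entering loop: while cur < 4:

After execution: cur = 4
4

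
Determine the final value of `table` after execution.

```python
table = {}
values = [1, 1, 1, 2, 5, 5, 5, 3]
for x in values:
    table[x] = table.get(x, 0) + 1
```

Let's trace through this code step by step.

Initialize: table = {}
Initialize: values = [1, 1, 1, 2, 5, 5, 5, 3]
Entering loop: for x in values:

After execution: table = {1: 3, 2: 1, 5: 3, 3: 1}
{1: 3, 2: 1, 5: 3, 3: 1}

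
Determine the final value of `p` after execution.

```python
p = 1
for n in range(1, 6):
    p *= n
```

Let's trace through this code step by step.

Initialize: p = 1
Entering loop: for n in range(1, 6):

After execution: p = 120
120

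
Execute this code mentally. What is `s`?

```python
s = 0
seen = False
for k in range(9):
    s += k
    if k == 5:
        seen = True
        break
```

Let's trace through this code step by step.

Initialize: s = 0
Initialize: seen = False
Entering loop: for k in range(9):

After execution: s = 15
15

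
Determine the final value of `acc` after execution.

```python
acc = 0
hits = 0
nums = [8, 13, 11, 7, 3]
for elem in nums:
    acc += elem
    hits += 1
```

Let's trace through this code step by step.

Initialize: acc = 0
Initialize: hits = 0
Initialize: nums = [8, 13, 11, 7, 3]
Entering loop: for elem in nums:

After execution: acc = 42
42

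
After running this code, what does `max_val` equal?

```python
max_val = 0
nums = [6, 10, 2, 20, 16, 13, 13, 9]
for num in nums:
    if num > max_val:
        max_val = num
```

Let's trace through this code step by step.

Initialize: max_val = 0
Initialize: nums = [6, 10, 2, 20, 16, 13, 13, 9]
Entering loop: for num in nums:

After execution: max_val = 20
20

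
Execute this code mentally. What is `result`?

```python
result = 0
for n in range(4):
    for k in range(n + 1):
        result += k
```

Let's trace through this code step by step.

Initialize: result = 0
Entering loop: for n in range(4):

After execution: result = 10
10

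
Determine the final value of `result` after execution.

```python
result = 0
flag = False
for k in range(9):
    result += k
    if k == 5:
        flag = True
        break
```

Let's trace through this code step by step.

Initialize: result = 0
Initialize: flag = False
Entering loop: for k in range(9):

After execution: result = 15
15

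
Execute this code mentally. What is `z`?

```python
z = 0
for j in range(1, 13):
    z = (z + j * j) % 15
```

Let's trace through this code step by step.

Initialize: z = 0
Entering loop: for j in range(1, 13):

After execution: z = 5
5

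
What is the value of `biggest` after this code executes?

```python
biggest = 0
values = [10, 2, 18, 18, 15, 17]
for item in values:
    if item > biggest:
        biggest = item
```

Let's trace through this code step by step.

Initialize: biggest = 0
Initialize: values = [10, 2, 18, 18, 15, 17]
Entering loop: for item in values:

After execution: biggest = 18
18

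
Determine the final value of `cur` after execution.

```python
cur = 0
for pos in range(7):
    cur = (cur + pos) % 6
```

Let's trace through this code step by step.

Initialize: cur = 0
Entering loop: for pos in range(7):

After execution: cur = 3
3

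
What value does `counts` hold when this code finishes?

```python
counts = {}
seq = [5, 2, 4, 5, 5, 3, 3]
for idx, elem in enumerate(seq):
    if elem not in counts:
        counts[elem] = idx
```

Let's trace through this code step by step.

Initialize: counts = {}
Initialize: seq = [5, 2, 4, 5, 5, 3, 3]
Entering loop: for idx, elem in enumerate(seq):

After execution: counts = {5: 0, 2: 1, 4: 2, 3: 5}
{5: 0, 2: 1, 4: 2, 3: 5}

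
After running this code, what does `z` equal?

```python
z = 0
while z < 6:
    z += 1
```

Let's trace through this code step by step.

Initialize: z = 0
Entering loop: while z < 6:

After execution: z = 6
6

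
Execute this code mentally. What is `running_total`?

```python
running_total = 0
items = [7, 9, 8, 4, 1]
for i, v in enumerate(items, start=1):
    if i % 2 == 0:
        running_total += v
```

Let's trace through this code step by step.

Initialize: running_total = 0
Initialize: items = [7, 9, 8, 4, 1]
Entering loop: for i, v in enumerate(items, start=1):

After execution: running_total = 13
13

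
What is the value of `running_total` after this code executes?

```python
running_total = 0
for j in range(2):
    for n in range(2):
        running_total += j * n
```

Let's trace through this code step by step.

Initialize: running_total = 0
Entering loop: for j in range(2):

After execution: running_total = 1
1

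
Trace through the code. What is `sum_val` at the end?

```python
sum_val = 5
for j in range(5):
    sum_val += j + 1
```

Let's trace through this code step by step.

Initialize: sum_val = 5
Entering loop: for j in range(5):

After execution: sum_val = 20
20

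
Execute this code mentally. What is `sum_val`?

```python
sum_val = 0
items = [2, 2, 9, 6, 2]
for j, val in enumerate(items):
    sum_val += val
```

Let's trace through this code step by step.

Initialize: sum_val = 0
Initialize: items = [2, 2, 9, 6, 2]
Entering loop: for j, val in enumerate(items):

After execution: sum_val = 21
21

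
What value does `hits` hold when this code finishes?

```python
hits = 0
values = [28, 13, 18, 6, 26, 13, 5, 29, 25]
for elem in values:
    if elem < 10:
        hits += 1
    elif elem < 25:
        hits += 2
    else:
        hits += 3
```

Let's trace through this code step by step.

Initialize: hits = 0
Initialize: values = [28, 13, 18, 6, 26, 13, 5, 29, 25]
Entering loop: for elem in values:

After execution: hits = 20
20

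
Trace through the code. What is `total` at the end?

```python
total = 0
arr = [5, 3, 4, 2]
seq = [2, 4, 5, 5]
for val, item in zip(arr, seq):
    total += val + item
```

Let's trace through this code step by step.

Initialize: total = 0
Initialize: arr = [5, 3, 4, 2]
Initialize: seq = [2, 4, 5, 5]
Entering loop: for val, item in zip(arr, seq):

After execution: total = 30
30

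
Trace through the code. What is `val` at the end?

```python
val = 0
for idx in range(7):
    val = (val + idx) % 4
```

Let's trace through this code step by step.

Initialize: val = 0
Entering loop: for idx in range(7):

After execution: val = 1
1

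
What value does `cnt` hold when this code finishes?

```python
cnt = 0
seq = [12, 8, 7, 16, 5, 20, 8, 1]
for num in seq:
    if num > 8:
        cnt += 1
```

Let's trace through this code step by step.

Initialize: cnt = 0
Initialize: seq = [12, 8, 7, 16, 5, 20, 8, 1]
Entering loop: for num in seq:

After execution: cnt = 3
3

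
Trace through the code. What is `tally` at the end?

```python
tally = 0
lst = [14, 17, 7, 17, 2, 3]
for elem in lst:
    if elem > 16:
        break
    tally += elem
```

Let's trace through this code step by step.

Initialize: tally = 0
Initialize: lst = [14, 17, 7, 17, 2, 3]
Entering loop: for elem in lst:

After execution: tally = 14
14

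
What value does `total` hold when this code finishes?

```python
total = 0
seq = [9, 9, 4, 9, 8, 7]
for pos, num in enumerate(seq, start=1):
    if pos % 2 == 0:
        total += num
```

Let's trace through this code step by step.

Initialize: total = 0
Initialize: seq = [9, 9, 4, 9, 8, 7]
Entering loop: for pos, num in enumerate(seq, start=1):

After execution: total = 25
25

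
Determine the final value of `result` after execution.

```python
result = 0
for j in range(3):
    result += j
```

Let's trace through this code step by step.

Initialize: result = 0
Entering loop: for j in range(3):

After execution: result = 3
3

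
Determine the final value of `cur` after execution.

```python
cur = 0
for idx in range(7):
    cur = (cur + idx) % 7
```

Let's trace through this code step by step.

Initialize: cur = 0
Entering loop: for idx in range(7):

After execution: cur = 0
0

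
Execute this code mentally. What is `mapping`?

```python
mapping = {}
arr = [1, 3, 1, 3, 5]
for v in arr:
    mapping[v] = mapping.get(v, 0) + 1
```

Let's trace through this code step by step.

Initialize: mapping = {}
Initialize: arr = [1, 3, 1, 3, 5]
Entering loop: for v in arr:

After execution: mapping = {1: 2, 3: 2, 5: 1}
{1: 2, 3: 2, 5: 1}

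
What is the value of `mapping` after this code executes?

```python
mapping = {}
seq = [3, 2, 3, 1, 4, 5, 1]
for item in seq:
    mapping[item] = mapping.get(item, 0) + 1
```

Let's trace through this code step by step.

Initialize: mapping = {}
Initialize: seq = [3, 2, 3, 1, 4, 5, 1]
Entering loop: for item in seq:

After execution: mapping = {3: 2, 2: 1, 1: 2, 4: 1, 5: 1}
{3: 2, 2: 1, 1: 2, 4: 1, 5: 1}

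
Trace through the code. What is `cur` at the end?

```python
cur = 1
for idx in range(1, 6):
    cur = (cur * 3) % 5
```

Let's trace through this code step by step.

Initialize: cur = 1
Entering loop: for idx in range(1, 6):

After execution: cur = 3
3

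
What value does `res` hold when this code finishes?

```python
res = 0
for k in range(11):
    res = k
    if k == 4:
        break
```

Let's trace through this code step by step.

Initialize: res = 0
Entering loop: for k in range(11):

After execution: res = 4
4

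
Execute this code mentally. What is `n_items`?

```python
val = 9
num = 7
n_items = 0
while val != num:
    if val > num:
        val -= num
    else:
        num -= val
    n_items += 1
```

Let's trace through this code step by step.

Initialize: val = 9
Initialize: num = 7
Initialize: n_items = 0
Entering loop: while val != num:

After execution: n_items = 5
5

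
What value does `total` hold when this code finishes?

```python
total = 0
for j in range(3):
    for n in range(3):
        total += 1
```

Let's trace through this code step by step.

Initialize: total = 0
Entering loop: for j in range(3):

After execution: total = 9
9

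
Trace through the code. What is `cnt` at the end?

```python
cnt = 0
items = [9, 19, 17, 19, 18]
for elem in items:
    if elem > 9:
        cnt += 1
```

Let's trace through this code step by step.

Initialize: cnt = 0
Initialize: items = [9, 19, 17, 19, 18]
Entering loop: for elem in items:

After execution: cnt = 4
4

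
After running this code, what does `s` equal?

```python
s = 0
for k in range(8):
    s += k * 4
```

Let's trace through this code step by step.

Initialize: s = 0
Entering loop: for k in range(8):

After execution: s = 112
112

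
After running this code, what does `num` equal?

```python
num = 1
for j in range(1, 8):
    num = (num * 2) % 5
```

Let's trace through this code step by step.

Initialize: num = 1
Entering loop: for j in range(1, 8):

After execution: num = 3
3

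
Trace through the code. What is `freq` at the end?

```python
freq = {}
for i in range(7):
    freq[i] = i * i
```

Let's trace through this code step by step.

Initialize: freq = {}
Entering loop: for i in range(7):

After execution: freq = {0: 0, 1: 1, 2: 4, 3: 9, 4: 16, 5: 25, 6: 36}
{0: 0, 1: 1, 2: 4, 3: 9, 4: 16, 5: 25, 6: 36}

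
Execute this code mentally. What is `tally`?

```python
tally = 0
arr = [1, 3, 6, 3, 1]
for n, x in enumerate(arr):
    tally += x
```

Let's trace through this code step by step.

Initialize: tally = 0
Initialize: arr = [1, 3, 6, 3, 1]
Entering loop: for n, x in enumerate(arr):

After execution: tally = 14
14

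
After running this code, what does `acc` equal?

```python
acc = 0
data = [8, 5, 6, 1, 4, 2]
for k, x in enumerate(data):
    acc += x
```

Let's trace through this code step by step.

Initialize: acc = 0
Initialize: data = [8, 5, 6, 1, 4, 2]
Entering loop: for k, x in enumerate(data):

After execution: acc = 26
26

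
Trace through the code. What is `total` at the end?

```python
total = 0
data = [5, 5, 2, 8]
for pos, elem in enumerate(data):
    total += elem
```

Let's trace through this code step by step.

Initialize: total = 0
Initialize: data = [5, 5, 2, 8]
Entering loop: for pos, elem in enumerate(data):

After execution: total = 20
20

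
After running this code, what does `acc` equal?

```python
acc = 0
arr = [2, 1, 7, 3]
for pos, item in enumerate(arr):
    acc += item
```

Let's trace through this code step by step.

Initialize: acc = 0
Initialize: arr = [2, 1, 7, 3]
Entering loop: for pos, item in enumerate(arr):

After execution: acc = 13
13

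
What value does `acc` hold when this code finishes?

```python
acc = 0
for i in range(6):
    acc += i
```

Let's trace through this code step by step.

Initialize: acc = 0
Entering loop: for i in range(6):

After execution: acc = 15
15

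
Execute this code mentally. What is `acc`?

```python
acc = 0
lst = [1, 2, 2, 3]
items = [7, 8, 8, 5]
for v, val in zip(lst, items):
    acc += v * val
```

Let's trace through this code step by step.

Initialize: acc = 0
Initialize: lst = [1, 2, 2, 3]
Initialize: items = [7, 8, 8, 5]
Entering loop: for v, val in zip(lst, items):

After execution: acc = 54
54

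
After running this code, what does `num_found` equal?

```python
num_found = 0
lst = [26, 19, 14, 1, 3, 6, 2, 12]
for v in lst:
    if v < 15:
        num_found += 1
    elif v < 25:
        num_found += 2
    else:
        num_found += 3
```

Let's trace through this code step by step.

Initialize: num_found = 0
Initialize: lst = [26, 19, 14, 1, 3, 6, 2, 12]
Entering loop: for v in lst:

After execution: num_found = 11
11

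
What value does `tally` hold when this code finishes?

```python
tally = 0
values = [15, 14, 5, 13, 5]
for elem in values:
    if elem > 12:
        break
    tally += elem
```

Let's trace through this code step by step.

Initialize: tally = 0
Initialize: values = [15, 14, 5, 13, 5]
Entering loop: for elem in values:

After execution: tally = 0
0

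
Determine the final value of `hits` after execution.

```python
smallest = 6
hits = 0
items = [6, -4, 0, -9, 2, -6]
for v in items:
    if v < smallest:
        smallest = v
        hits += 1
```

Let's trace through this code step by step.

Initialize: smallest = 6
Initialize: hits = 0
Initialize: items = [6, -4, 0, -9, 2, -6]
Entering loop: for v in items:

After execution: hits = 2
2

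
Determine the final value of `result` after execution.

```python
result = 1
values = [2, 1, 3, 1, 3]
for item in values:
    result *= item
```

Let's trace through this code step by step.

Initialize: result = 1
Initialize: values = [2, 1, 3, 1, 3]
Entering loop: for item in values:

After execution: result = 18
18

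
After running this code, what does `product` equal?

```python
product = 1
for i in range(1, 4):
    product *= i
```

Let's trace through this code step by step.

Initialize: product = 1
Entering loop: for i in range(1, 4):

After execution: product = 6
6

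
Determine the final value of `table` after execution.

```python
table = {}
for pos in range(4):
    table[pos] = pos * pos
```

Let's trace through this code step by step.

Initialize: table = {}
Entering loop: for pos in range(4):

After execution: table = {0: 0, 1: 1, 2: 4, 3: 9}
{0: 0, 1: 1, 2: 4, 3: 9}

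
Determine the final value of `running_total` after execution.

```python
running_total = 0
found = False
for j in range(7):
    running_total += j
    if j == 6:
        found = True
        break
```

Let's trace through this code step by step.

Initialize: running_total = 0
Initialize: found = False
Entering loop: for j in range(7):

After execution: running_total = 21
21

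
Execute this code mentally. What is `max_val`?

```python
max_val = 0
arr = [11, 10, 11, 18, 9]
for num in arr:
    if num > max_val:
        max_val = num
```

Let's trace through this code step by step.

Initialize: max_val = 0
Initialize: arr = [11, 10, 11, 18, 9]
Entering loop: for num in arr:

After execution: max_val = 18
18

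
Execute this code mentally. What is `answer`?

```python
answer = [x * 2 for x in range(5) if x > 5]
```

Let's trace through this code step by step.

Initialize: answer = [x * 2 for x in range(5) if x > 5]

After execution: answer = []
[]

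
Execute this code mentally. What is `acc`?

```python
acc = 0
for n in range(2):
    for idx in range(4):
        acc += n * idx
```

Let's trace through this code step by step.

Initialize: acc = 0
Entering loop: for n in range(2):

After execution: acc = 6
6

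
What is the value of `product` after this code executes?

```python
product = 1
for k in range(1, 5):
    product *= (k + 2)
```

Let's trace through this code step by step.

Initialize: product = 1
Entering loop: for k in range(1, 5):

After execution: product = 360
360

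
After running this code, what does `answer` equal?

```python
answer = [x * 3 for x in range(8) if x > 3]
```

Let's trace through this code step by step.

Initialize: answer = [x * 3 for x in range(8) if x > 3]

After execution: answer = [12, 15, 18, 21]
[12, 15, 18, 21]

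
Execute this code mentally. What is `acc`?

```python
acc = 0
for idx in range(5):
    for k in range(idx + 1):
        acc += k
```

Let's trace through this code step by step.

Initialize: acc = 0
Entering loop: for idx in range(5):

After execution: acc = 20
20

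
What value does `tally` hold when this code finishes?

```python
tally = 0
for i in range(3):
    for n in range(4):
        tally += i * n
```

Let's trace through this code step by step.

Initialize: tally = 0
Entering loop: for i in range(3):

After execution: tally = 18
18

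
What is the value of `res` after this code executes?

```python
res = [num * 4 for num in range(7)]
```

Let's trace through this code step by step.

Initialize: res = [num * 4 for num in range(7)]

After execution: res = [0, 4, 8, 12, 16, 20, 24]
[0, 4, 8, 12, 16, 20, 24]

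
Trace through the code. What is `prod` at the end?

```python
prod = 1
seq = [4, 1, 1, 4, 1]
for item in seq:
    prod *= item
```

Let's trace through this code step by step.

Initialize: prod = 1
Initialize: seq = [4, 1, 1, 4, 1]
Entering loop: for item in seq:

After execution: prod = 16
16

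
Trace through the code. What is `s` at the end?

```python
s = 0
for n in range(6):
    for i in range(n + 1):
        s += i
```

Let's trace through this code step by step.

Initialize: s = 0
Entering loop: for n in range(6):

After execution: s = 35
35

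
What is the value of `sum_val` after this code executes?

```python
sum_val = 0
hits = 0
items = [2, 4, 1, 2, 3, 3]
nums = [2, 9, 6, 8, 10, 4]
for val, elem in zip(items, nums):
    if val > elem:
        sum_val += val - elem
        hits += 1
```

Let's trace through this code step by step.

Initialize: sum_val = 0
Initialize: hits = 0
Initialize: items = [2, 4, 1, 2, 3, 3]
Initialize: nums = [2, 9, 6, 8, 10, 4]
Entering loop: for val, elem in zip(items, nums):

After execution: sum_val = 0
0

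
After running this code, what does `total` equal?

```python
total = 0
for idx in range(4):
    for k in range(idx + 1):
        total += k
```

Let's trace through this code step by step.

Initialize: total = 0
Entering loop: for idx in range(4):

After execution: total = 10
10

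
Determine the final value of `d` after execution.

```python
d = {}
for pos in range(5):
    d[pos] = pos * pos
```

Let's trace through this code step by step.

Initialize: d = {}
Entering loop: for pos in range(5):

After execution: d = {0: 0, 1: 1, 2: 4, 3: 9, 4: 16}
{0: 0, 1: 1, 2: 4, 3: 9, 4: 16}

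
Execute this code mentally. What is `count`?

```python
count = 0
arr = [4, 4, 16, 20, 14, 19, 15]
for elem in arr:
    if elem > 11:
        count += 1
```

Let's trace through this code step by step.

Initialize: count = 0
Initialize: arr = [4, 4, 16, 20, 14, 19, 15]
Entering loop: for elem in arr:

After execution: count = 5
5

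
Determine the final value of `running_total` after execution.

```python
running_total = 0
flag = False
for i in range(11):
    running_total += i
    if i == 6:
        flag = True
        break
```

Let's trace through this code step by step.

Initialize: running_total = 0
Initialize: flag = False
Entering loop: for i in range(11):

After execution: running_total = 21
21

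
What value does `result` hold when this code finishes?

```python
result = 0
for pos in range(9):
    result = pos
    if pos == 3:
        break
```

Let's trace through this code step by step.

Initialize: result = 0
Entering loop: for pos in range(9):

After execution: result = 3
3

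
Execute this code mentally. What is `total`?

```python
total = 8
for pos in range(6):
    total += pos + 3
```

Let's trace through this code step by step.

Initialize: total = 8
Entering loop: for pos in range(6):

After execution: total = 41
41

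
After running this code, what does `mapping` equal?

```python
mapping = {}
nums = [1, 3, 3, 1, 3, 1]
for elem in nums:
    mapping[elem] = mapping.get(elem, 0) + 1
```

Let's trace through this code step by step.

Initialize: mapping = {}
Initialize: nums = [1, 3, 3, 1, 3, 1]
Entering loop: for elem in nums:

After execution: mapping = {1: 3, 3: 3}
{1: 3, 3: 3}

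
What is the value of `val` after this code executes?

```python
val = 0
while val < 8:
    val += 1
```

Let's trace through this code step by step.

Initialize: val = 0
Entering loop: while val < 8:

After execution: val = 8
8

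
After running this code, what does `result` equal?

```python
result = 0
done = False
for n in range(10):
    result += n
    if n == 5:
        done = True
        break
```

Let's trace through this code step by step.

Initialize: result = 0
Initialize: done = False
Entering loop: for n in range(10):

After execution: result = 15
15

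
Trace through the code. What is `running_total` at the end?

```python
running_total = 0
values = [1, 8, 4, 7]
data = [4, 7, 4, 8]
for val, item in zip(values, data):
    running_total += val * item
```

Let's trace through this code step by step.

Initialize: running_total = 0
Initialize: values = [1, 8, 4, 7]
Initialize: data = [4, 7, 4, 8]
Entering loop: for val, item in zip(values, data):

After execution: running_total = 132
132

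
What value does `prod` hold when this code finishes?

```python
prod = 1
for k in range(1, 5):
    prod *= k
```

Let's trace through this code step by step.

Initialize: prod = 1
Entering loop: for k in range(1, 5):

After execution: prod = 24
24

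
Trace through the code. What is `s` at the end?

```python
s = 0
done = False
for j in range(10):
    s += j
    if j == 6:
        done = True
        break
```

Let's trace through this code step by step.

Initialize: s = 0
Initialize: done = False
Entering loop: for j in range(10):

After execution: s = 21
21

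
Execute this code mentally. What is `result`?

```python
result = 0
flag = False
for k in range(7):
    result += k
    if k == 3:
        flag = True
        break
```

Let's trace through this code step by step.

Initialize: result = 0
Initialize: flag = False
Entering loop: for k in range(7):

After execution: result = 6
6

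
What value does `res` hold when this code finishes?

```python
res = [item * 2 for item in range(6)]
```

Let's trace through this code step by step.

Initialize: res = [item * 2 for item in range(6)]

After execution: res = [0, 2, 4, 6, 8, 10]
[0, 2, 4, 6, 8, 10]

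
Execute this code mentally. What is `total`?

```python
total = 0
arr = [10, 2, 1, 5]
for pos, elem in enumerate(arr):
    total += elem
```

Let's trace through this code step by step.

Initialize: total = 0
Initialize: arr = [10, 2, 1, 5]
Entering loop: for pos, elem in enumerate(arr):

After execution: total = 18
18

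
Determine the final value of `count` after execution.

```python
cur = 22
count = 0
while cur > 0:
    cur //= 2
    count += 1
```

Let's trace through this code step by step.

Initialize: cur = 22
Initialize: count = 0
Entering loop: while cur > 0:

After execution: count = 5
5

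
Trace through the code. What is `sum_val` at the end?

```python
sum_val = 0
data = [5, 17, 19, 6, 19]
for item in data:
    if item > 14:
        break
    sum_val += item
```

Let's trace through this code step by step.

Initialize: sum_val = 0
Initialize: data = [5, 17, 19, 6, 19]
Entering loop: for item in data:

After execution: sum_val = 5
5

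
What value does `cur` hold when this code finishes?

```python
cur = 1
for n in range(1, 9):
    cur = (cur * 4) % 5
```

Let's trace through this code step by step.

Initialize: cur = 1
Entering loop: for n in range(1, 9):

After execution: cur = 1
1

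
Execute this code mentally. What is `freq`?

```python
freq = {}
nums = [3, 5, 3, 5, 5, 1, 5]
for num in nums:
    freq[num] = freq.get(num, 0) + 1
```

Let's trace through this code step by step.

Initialize: freq = {}
Initialize: nums = [3, 5, 3, 5, 5, 1, 5]
Entering loop: for num in nums:

After execution: freq = {3: 2, 5: 4, 1: 1}
{3: 2, 5: 4, 1: 1}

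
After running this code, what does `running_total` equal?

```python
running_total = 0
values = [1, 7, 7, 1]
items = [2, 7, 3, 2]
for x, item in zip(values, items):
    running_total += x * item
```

Let's trace through this code step by step.

Initialize: running_total = 0
Initialize: values = [1, 7, 7, 1]
Initialize: items = [2, 7, 3, 2]
Entering loop: for x, item in zip(values, items):

After execution: running_total = 74
74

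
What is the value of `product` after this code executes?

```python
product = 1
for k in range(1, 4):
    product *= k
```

Let's trace through this code step by step.

Initialize: product = 1
Entering loop: for k in range(1, 4):

After execution: product = 6
6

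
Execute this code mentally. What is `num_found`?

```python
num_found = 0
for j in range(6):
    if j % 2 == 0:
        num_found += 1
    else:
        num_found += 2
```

Let's trace through this code step by step.

Initialize: num_found = 0
Entering loop: for j in range(6):

After execution: num_found = 9
9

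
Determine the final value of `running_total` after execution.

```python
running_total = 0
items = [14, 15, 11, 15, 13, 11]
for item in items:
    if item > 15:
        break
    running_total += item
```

Let's trace through this code step by step.

Initialize: running_total = 0
Initialize: items = [14, 15, 11, 15, 13, 11]
Entering loop: for item in items:

After execution: running_total = 79
79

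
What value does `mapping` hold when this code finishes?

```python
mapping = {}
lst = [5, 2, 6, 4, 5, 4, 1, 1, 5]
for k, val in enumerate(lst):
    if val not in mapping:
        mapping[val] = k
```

Let's trace through this code step by step.

Initialize: mapping = {}
Initialize: lst = [5, 2, 6, 4, 5, 4, 1, 1, 5]
Entering loop: for k, val in enumerate(lst):

After execution: mapping = {5: 0, 2: 1, 6: 2, 4: 3, 1: 6}
{5: 0, 2: 1, 6: 2, 4: 3, 1: 6}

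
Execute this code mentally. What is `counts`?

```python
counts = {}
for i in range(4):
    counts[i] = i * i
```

Let's trace through this code step by step.

Initialize: counts = {}
Entering loop: for i in range(4):

After execution: counts = {0: 0, 1: 1, 2: 4, 3: 9}
{0: 0, 1: 1, 2: 4, 3: 9}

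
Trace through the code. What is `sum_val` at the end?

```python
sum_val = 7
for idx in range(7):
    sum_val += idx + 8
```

Let's trace through this code step by step.

Initialize: sum_val = 7
Entering loop: for idx in range(7):

After execution: sum_val = 84
84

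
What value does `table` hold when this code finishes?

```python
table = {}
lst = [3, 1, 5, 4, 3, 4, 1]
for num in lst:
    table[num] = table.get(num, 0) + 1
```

Let's trace through this code step by step.

Initialize: table = {}
Initialize: lst = [3, 1, 5, 4, 3, 4, 1]
Entering loop: for num in lst:

After execution: table = {3: 2, 1: 2, 5: 1, 4: 2}
{3: 2, 1: 2, 5: 1, 4: 2}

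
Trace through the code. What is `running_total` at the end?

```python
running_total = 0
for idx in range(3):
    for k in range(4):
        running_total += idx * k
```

Let's trace through this code step by step.

Initialize: running_total = 0
Entering loop: for idx in range(3):

After execution: running_total = 18
18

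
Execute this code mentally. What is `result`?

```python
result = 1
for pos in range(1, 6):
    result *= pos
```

Let's trace through this code step by step.

Initialize: result = 1
Entering loop: for pos in range(1, 6):

After execution: result = 120
120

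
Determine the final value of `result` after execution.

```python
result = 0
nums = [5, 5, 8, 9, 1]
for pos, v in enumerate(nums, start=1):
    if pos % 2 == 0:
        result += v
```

Let's trace through this code step by step.

Initialize: result = 0
Initialize: nums = [5, 5, 8, 9, 1]
Entering loop: for pos, v in enumerate(nums, start=1):

After execution: result = 14
14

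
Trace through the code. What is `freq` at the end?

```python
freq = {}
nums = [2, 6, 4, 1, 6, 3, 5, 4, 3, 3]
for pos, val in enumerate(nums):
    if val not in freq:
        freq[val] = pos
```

Let's trace through this code step by step.

Initialize: freq = {}
Initialize: nums = [2, 6, 4, 1, 6, 3, 5, 4, 3, 3]
Entering loop: for pos, val in enumerate(nums):

After execution: freq = {2: 0, 6: 1, 4: 2, 1: 3, 3: 5, 5: 6}
{2: 0, 6: 1, 4: 2, 1: 3, 3: 5, 5: 6}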